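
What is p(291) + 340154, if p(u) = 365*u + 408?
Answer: 446777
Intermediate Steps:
p(u) = 408 + 365*u
p(291) + 340154 = (408 + 365*291) + 340154 = (408 + 106215) + 340154 = 106623 + 340154 = 446777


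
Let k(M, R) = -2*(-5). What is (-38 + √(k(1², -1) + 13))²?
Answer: (38 - √23)² ≈ 1102.5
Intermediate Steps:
k(M, R) = 10
(-38 + √(k(1², -1) + 13))² = (-38 + √(10 + 13))² = (-38 + √23)²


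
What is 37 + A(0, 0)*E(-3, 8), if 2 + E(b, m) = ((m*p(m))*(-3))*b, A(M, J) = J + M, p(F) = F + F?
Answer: 37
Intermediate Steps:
p(F) = 2*F
E(b, m) = -2 - 6*b*m**2 (E(b, m) = -2 + ((m*(2*m))*(-3))*b = -2 + ((2*m**2)*(-3))*b = -2 + (-6*m**2)*b = -2 - 6*b*m**2)
37 + A(0, 0)*E(-3, 8) = 37 + (0 + 0)*(-2 - 6*(-3)*8**2) = 37 + 0*(-2 - 6*(-3)*64) = 37 + 0*(-2 + 1152) = 37 + 0*1150 = 37 + 0 = 37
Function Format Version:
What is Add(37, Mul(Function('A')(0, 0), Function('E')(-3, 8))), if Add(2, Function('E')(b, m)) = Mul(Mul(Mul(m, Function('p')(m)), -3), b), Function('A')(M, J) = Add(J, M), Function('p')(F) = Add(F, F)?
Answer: 37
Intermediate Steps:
Function('p')(F) = Mul(2, F)
Function('E')(b, m) = Add(-2, Mul(-6, b, Pow(m, 2))) (Function('E')(b, m) = Add(-2, Mul(Mul(Mul(m, Mul(2, m)), -3), b)) = Add(-2, Mul(Mul(Mul(2, Pow(m, 2)), -3), b)) = Add(-2, Mul(Mul(-6, Pow(m, 2)), b)) = Add(-2, Mul(-6, b, Pow(m, 2))))
Add(37, Mul(Function('A')(0, 0), Function('E')(-3, 8))) = Add(37, Mul(Add(0, 0), Add(-2, Mul(-6, -3, Pow(8, 2))))) = Add(37, Mul(0, Add(-2, Mul(-6, -3, 64)))) = Add(37, Mul(0, Add(-2, 1152))) = Add(37, Mul(0, 1150)) = Add(37, 0) = 37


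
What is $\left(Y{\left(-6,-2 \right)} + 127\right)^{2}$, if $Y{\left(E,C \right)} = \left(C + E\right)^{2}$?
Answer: $36481$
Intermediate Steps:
$\left(Y{\left(-6,-2 \right)} + 127\right)^{2} = \left(\left(-2 - 6\right)^{2} + 127\right)^{2} = \left(\left(-8\right)^{2} + 127\right)^{2} = \left(64 + 127\right)^{2} = 191^{2} = 36481$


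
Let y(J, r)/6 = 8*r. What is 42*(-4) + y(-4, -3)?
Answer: -312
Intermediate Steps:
y(J, r) = 48*r (y(J, r) = 6*(8*r) = 48*r)
42*(-4) + y(-4, -3) = 42*(-4) + 48*(-3) = -168 - 144 = -312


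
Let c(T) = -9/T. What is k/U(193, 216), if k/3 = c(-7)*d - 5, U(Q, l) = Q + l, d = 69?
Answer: 1758/2863 ≈ 0.61404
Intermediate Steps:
k = 1758/7 (k = 3*(-9/(-7)*69 - 5) = 3*(-9*(-⅐)*69 - 5) = 3*((9/7)*69 - 5) = 3*(621/7 - 5) = 3*(586/7) = 1758/7 ≈ 251.14)
k/U(193, 216) = 1758/(7*(193 + 216)) = (1758/7)/409 = (1758/7)*(1/409) = 1758/2863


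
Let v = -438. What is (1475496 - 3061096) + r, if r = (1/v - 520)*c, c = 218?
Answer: -372072349/219 ≈ -1.6990e+6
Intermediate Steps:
r = -24825949/219 (r = (1/(-438) - 520)*218 = (-1/438 - 520)*218 = -227761/438*218 = -24825949/219 ≈ -1.1336e+5)
(1475496 - 3061096) + r = (1475496 - 3061096) - 24825949/219 = -1585600 - 24825949/219 = -372072349/219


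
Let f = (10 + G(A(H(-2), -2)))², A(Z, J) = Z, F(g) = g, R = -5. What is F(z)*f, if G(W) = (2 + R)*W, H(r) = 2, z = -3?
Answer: -48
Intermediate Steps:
G(W) = -3*W (G(W) = (2 - 5)*W = -3*W)
f = 16 (f = (10 - 3*2)² = (10 - 6)² = 4² = 16)
F(z)*f = -3*16 = -48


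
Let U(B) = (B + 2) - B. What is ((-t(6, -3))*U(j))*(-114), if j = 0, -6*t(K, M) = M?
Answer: 114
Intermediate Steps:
t(K, M) = -M/6
U(B) = 2 (U(B) = (2 + B) - B = 2)
((-t(6, -3))*U(j))*(-114) = (-(-1)*(-3)/6*2)*(-114) = (-1*½*2)*(-114) = -½*2*(-114) = -1*(-114) = 114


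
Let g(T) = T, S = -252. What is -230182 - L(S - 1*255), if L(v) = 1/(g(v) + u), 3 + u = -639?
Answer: -264479117/1149 ≈ -2.3018e+5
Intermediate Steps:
u = -642 (u = -3 - 639 = -642)
L(v) = 1/(-642 + v) (L(v) = 1/(v - 642) = 1/(-642 + v))
-230182 - L(S - 1*255) = -230182 - 1/(-642 + (-252 - 1*255)) = -230182 - 1/(-642 + (-252 - 255)) = -230182 - 1/(-642 - 507) = -230182 - 1/(-1149) = -230182 - 1*(-1/1149) = -230182 + 1/1149 = -264479117/1149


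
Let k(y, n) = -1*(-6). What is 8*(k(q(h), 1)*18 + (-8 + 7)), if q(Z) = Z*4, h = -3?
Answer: 856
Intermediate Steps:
q(Z) = 4*Z
k(y, n) = 6
8*(k(q(h), 1)*18 + (-8 + 7)) = 8*(6*18 + (-8 + 7)) = 8*(108 - 1) = 8*107 = 856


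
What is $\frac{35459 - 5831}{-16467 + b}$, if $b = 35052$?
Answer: $\frac{3292}{2065} \approx 1.5942$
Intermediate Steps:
$\frac{35459 - 5831}{-16467 + b} = \frac{35459 - 5831}{-16467 + 35052} = \frac{29628}{18585} = 29628 \cdot \frac{1}{18585} = \frac{3292}{2065}$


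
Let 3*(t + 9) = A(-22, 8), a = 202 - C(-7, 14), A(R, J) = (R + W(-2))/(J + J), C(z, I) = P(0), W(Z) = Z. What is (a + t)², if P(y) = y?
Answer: 148225/4 ≈ 37056.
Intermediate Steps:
C(z, I) = 0
A(R, J) = (-2 + R)/(2*J) (A(R, J) = (R - 2)/(J + J) = (-2 + R)/((2*J)) = (-2 + R)*(1/(2*J)) = (-2 + R)/(2*J))
a = 202 (a = 202 - 1*0 = 202 + 0 = 202)
t = -19/2 (t = -9 + ((½)*(-2 - 22)/8)/3 = -9 + ((½)*(⅛)*(-24))/3 = -9 + (⅓)*(-3/2) = -9 - ½ = -19/2 ≈ -9.5000)
(a + t)² = (202 - 19/2)² = (385/2)² = 148225/4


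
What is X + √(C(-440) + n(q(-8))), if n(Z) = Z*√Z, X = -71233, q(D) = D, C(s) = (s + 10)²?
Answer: -71233 + 2*√(46225 - 4*I*√2) ≈ -70803.0 - 0.026311*I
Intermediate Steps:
C(s) = (10 + s)²
n(Z) = Z^(3/2)
X + √(C(-440) + n(q(-8))) = -71233 + √((10 - 440)² + (-8)^(3/2)) = -71233 + √((-430)² - 16*I*√2) = -71233 + √(184900 - 16*I*√2)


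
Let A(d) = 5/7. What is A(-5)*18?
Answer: 90/7 ≈ 12.857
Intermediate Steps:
A(d) = 5/7 (A(d) = 5*(1/7) = 5/7)
A(-5)*18 = (5/7)*18 = 90/7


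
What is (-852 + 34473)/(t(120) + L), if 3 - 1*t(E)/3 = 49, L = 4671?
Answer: 11207/1511 ≈ 7.4169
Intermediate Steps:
t(E) = -138 (t(E) = 9 - 3*49 = 9 - 147 = -138)
(-852 + 34473)/(t(120) + L) = (-852 + 34473)/(-138 + 4671) = 33621/4533 = 33621*(1/4533) = 11207/1511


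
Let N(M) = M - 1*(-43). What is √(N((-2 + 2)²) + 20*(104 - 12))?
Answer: √1883 ≈ 43.394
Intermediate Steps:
N(M) = 43 + M (N(M) = M + 43 = 43 + M)
√(N((-2 + 2)²) + 20*(104 - 12)) = √((43 + (-2 + 2)²) + 20*(104 - 12)) = √((43 + 0²) + 20*92) = √((43 + 0) + 1840) = √(43 + 1840) = √1883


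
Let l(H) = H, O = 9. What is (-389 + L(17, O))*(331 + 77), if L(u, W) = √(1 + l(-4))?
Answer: -158712 + 408*I*√3 ≈ -1.5871e+5 + 706.68*I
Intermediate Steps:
L(u, W) = I*√3 (L(u, W) = √(1 - 4) = √(-3) = I*√3)
(-389 + L(17, O))*(331 + 77) = (-389 + I*√3)*(331 + 77) = (-389 + I*√3)*408 = -158712 + 408*I*√3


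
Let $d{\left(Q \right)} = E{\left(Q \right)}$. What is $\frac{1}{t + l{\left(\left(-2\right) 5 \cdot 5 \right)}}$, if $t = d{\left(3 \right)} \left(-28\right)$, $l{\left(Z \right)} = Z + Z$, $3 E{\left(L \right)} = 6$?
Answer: $- \frac{1}{156} \approx -0.0064103$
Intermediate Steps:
$E{\left(L \right)} = 2$ ($E{\left(L \right)} = \frac{1}{3} \cdot 6 = 2$)
$d{\left(Q \right)} = 2$
$l{\left(Z \right)} = 2 Z$
$t = -56$ ($t = 2 \left(-28\right) = -56$)
$\frac{1}{t + l{\left(\left(-2\right) 5 \cdot 5 \right)}} = \frac{1}{-56 + 2 \left(-2\right) 5 \cdot 5} = \frac{1}{-56 + 2 \left(\left(-10\right) 5\right)} = \frac{1}{-56 + 2 \left(-50\right)} = \frac{1}{-56 - 100} = \frac{1}{-156} = - \frac{1}{156}$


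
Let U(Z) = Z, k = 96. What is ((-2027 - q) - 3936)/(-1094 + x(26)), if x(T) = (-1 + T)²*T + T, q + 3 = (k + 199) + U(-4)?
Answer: -6251/15182 ≈ -0.41174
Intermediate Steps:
q = 288 (q = -3 + ((96 + 199) - 4) = -3 + (295 - 4) = -3 + 291 = 288)
x(T) = T + T*(-1 + T)² (x(T) = T*(-1 + T)² + T = T + T*(-1 + T)²)
((-2027 - q) - 3936)/(-1094 + x(26)) = ((-2027 - 1*288) - 3936)/(-1094 + 26*(1 + (-1 + 26)²)) = ((-2027 - 288) - 3936)/(-1094 + 26*(1 + 25²)) = (-2315 - 3936)/(-1094 + 26*(1 + 625)) = -6251/(-1094 + 26*626) = -6251/(-1094 + 16276) = -6251/15182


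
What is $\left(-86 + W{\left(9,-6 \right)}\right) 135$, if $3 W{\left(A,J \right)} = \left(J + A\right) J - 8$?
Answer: $-12780$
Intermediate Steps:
$W{\left(A,J \right)} = - \frac{8}{3} + \frac{J \left(A + J\right)}{3}$ ($W{\left(A,J \right)} = \frac{\left(J + A\right) J - 8}{3} = \frac{\left(A + J\right) J - 8}{3} = \frac{J \left(A + J\right) - 8}{3} = \frac{-8 + J \left(A + J\right)}{3} = - \frac{8}{3} + \frac{J \left(A + J\right)}{3}$)
$\left(-86 + W{\left(9,-6 \right)}\right) 135 = \left(-86 + \left(- \frac{8}{3} + \frac{\left(-6\right)^{2}}{3} + \frac{1}{3} \cdot 9 \left(-6\right)\right)\right) 135 = \left(-86 - \frac{26}{3}\right) 135 = \left(- \frac{284}{3}\right) 135 = -12780$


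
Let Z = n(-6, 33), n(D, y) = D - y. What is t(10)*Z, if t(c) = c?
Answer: -390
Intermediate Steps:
Z = -39 (Z = -6 - 1*33 = -6 - 33 = -39)
t(10)*Z = 10*(-39) = -390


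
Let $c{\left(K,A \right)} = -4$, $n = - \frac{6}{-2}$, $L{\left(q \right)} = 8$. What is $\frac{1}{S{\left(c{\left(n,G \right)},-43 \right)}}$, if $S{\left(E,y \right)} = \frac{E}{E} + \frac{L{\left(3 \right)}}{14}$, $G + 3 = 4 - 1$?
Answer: $\frac{7}{11} \approx 0.63636$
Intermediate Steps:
$n = 3$ ($n = \left(-6\right) \left(- \frac{1}{2}\right) = 3$)
$G = 0$ ($G = -3 + \left(4 - 1\right) = -3 + 3 = 0$)
$S{\left(E,y \right)} = \frac{11}{7}$ ($S{\left(E,y \right)} = \frac{E}{E} + \frac{8}{14} = 1 + 8 \cdot \frac{1}{14} = 1 + \frac{4}{7} = \frac{11}{7}$)
$\frac{1}{S{\left(c{\left(n,G \right)},-43 \right)}} = \frac{1}{\frac{11}{7}} = \frac{7}{11}$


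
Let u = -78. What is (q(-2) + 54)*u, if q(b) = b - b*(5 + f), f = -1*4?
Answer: -4212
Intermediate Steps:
f = -4
q(b) = 0 (q(b) = b - b*(5 - 4) = b - b = 0)
(q(-2) + 54)*u = (0 + 54)*(-78) = 54*(-78) = -4212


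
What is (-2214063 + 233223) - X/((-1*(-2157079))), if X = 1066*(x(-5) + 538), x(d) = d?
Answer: -4272828934538/2157079 ≈ -1.9808e+6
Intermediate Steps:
X = 568178 (X = 1066*(-5 + 538) = 1066*533 = 568178)
(-2214063 + 233223) - X/((-1*(-2157079))) = (-2214063 + 233223) - 568178/((-1*(-2157079))) = -1980840 - 568178/2157079 = -4272828934538/2157079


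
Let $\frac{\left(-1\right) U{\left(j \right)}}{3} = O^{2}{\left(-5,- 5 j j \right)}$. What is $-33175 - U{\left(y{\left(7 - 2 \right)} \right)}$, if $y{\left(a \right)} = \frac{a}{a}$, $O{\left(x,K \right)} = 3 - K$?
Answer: $-32983$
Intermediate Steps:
$y{\left(a \right)} = 1$
$U{\left(j \right)} = - 3 \left(3 + 5 j^{2}\right)^{2}$ ($U{\left(j \right)} = - 3 \left(3 - - 5 j j\right)^{2} = - 3 \left(3 - - 5 j^{2}\right)^{2} = - 3 \left(3 + 5 j^{2}\right)^{2}$)
$-33175 - U{\left(y{\left(7 - 2 \right)} \right)} = -33175 - - 3 \left(3 + 5 \cdot 1^{2}\right)^{2} = -33175 - - 3 \left(3 + 5 \cdot 1\right)^{2} = -33175 - - 3 \left(3 + 5\right)^{2} = -33175 - - 3 \cdot 8^{2} = -33175 - \left(-3\right) 64 = -33175 - -192 = -33175 + 192 = -32983$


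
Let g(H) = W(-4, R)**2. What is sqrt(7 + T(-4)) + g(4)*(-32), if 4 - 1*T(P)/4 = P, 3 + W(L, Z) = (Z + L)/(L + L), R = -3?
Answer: -289/2 + sqrt(39) ≈ -138.25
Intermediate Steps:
W(L, Z) = -3 + (L + Z)/(2*L) (W(L, Z) = -3 + (Z + L)/(L + L) = -3 + (L + Z)/((2*L)) = -3 + (L + Z)*(1/(2*L)) = -3 + (L + Z)/(2*L))
T(P) = 16 - 4*P
g(H) = 289/64 (g(H) = ((1/2)*(-3 - 5*(-4))/(-4))**2 = ((1/2)*(-1/4)*(-3 + 20))**2 = ((1/2)*(-1/4)*17)**2 = (-17/8)**2 = 289/64)
sqrt(7 + T(-4)) + g(4)*(-32) = sqrt(7 + (16 - 4*(-4))) + (289/64)*(-32) = sqrt(7 + (16 + 16)) - 289/2 = sqrt(7 + 32) - 289/2 = sqrt(39) - 289/2 = -289/2 + sqrt(39)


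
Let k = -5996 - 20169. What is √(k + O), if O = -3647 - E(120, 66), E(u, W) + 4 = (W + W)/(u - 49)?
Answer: 10*I*√1502715/71 ≈ 172.66*I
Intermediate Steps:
E(u, W) = -4 + 2*W/(-49 + u) (E(u, W) = -4 + (W + W)/(u - 49) = -4 + (2*W)/(-49 + u) = -4 + 2*W/(-49 + u))
k = -26165
O = -258785/71 (O = -3647 - 2*(98 + 66 - 2*120)/(-49 + 120) = -3647 - 2*(98 + 66 - 240)/71 = -3647 - 2*(-76)/71 = -3647 - 1*(-152/71) = -3647 + 152/71 = -258785/71 ≈ -3644.9)
√(k + O) = √(-26165 - 258785/71) = √(-2116500/71) = 10*I*√1502715/71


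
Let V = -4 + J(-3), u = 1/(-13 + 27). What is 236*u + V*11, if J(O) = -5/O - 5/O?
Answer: 200/21 ≈ 9.5238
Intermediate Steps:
J(O) = -10/O
u = 1/14 ≈ 0.071429
V = -⅔ (V = -4 - 10/(-3) = -4 - 10*(-⅓) = -4 + 10/3 = -⅔ ≈ -0.66667)
236*u + V*11 = 236*(1/14) - ⅔*11 = 118/7 - 22/3 = 200/21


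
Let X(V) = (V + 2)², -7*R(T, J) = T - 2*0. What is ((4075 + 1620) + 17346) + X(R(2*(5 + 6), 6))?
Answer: 1129073/49 ≈ 23042.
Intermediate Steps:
R(T, J) = -T/7 (R(T, J) = -(T - 2*0)/7 = -(T + 0)/7 = -T/7)
X(V) = (2 + V)²
((4075 + 1620) + 17346) + X(R(2*(5 + 6), 6)) = ((4075 + 1620) + 17346) + (2 - 2*(5 + 6)/7)² = (5695 + 17346) + (2 - 2*11/7)² = 23041 + (2 - ⅐*22)² = 23041 + (2 - 22/7)² = 23041 + (-8/7)² = 23041 + 64/49 = 1129073/49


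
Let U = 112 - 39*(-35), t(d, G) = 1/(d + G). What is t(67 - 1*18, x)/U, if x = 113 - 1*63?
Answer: 1/146223 ≈ 6.8389e-6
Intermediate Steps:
x = 50 (x = 113 - 63 = 50)
t(d, G) = 1/(G + d)
U = 1477 (U = 112 + 1365 = 1477)
t(67 - 1*18, x)/U = 1/((50 + (67 - 1*18))*1477) = (1/1477)/(50 + (67 - 18)) = (1/1477)/(50 + 49) = (1/1477)/99 = (1/99)*(1/1477) = 1/146223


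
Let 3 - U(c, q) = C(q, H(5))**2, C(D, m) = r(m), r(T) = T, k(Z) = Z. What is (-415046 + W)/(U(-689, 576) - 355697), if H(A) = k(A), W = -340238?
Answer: 755284/355719 ≈ 2.1233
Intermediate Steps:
H(A) = A
C(D, m) = m
U(c, q) = -22 (U(c, q) = 3 - 1*5**2 = 3 - 1*25 = 3 - 25 = -22)
(-415046 + W)/(U(-689, 576) - 355697) = (-415046 - 340238)/(-22 - 355697) = -755284/(-355719) = -755284*(-1/355719) = 755284/355719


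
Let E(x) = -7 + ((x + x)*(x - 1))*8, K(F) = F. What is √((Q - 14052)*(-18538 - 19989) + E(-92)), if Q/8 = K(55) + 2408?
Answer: I*√217617715 ≈ 14752.0*I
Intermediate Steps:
E(x) = -7 + 16*x*(-1 + x) (E(x) = -7 + ((2*x)*(-1 + x))*8 = -7 + (2*x*(-1 + x))*8 = -7 + 16*x*(-1 + x))
Q = 19704 (Q = 8*(55 + 2408) = 8*2463 = 19704)
√((Q - 14052)*(-18538 - 19989) + E(-92)) = √((19704 - 14052)*(-18538 - 19989) + (-7 - 16*(-92) + 16*(-92)²)) = √(5652*(-38527) + (-7 + 1472 + 16*8464)) = √(-217754604 + (-7 + 1472 + 135424)) = √(-217754604 + 136889) = √(-217617715) = I*√217617715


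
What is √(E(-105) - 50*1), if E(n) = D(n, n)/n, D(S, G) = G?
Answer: 7*I ≈ 7.0*I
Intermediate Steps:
E(n) = 1 (E(n) = n/n = 1)
√(E(-105) - 50*1) = √(1 - 50*1) = √(1 - 50) = √(-49) = 7*I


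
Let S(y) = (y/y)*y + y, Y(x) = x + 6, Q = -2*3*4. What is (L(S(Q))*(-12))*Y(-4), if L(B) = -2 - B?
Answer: -1104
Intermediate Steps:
Q = -24 (Q = -6*4 = -24)
Y(x) = 6 + x
S(y) = 2*y (S(y) = 1*y + y = y + y = 2*y)
(L(S(Q))*(-12))*Y(-4) = ((-2 - 2*(-24))*(-12))*(6 - 4) = ((-2 - 1*(-48))*(-12))*2 = ((-2 + 48)*(-12))*2 = (46*(-12))*2 = -552*2 = -1104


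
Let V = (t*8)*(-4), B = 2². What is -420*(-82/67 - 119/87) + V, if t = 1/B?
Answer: 2099436/1943 ≈ 1080.5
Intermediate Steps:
B = 4
t = ¼ (t = 1/4 = ¼ ≈ 0.25000)
V = -8 (V = ((¼)*8)*(-4) = 2*(-4) = -8)
-420*(-82/67 - 119/87) + V = -420*(-82/67 - 119/87) - 8 = -420*(-15107/5829) - 8 = 2114980/1943 - 8 = 2099436/1943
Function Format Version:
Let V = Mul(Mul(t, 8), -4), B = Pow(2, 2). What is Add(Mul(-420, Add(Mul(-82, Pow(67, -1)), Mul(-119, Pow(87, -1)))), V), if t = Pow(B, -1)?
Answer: Rational(2099436, 1943) ≈ 1080.5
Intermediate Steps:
B = 4
t = Rational(1, 4) (t = Pow(4, -1) = Rational(1, 4) ≈ 0.25000)
V = -8 (V = Mul(Mul(Rational(1, 4), 8), -4) = Mul(2, -4) = -8)
Add(Mul(-420, Add(Mul(-82, Pow(67, -1)), Mul(-119, Pow(87, -1)))), V) = Add(Mul(-420, Add(Mul(-82, Pow(67, -1)), Mul(-119, Pow(87, -1)))), -8) = Add(Mul(-420, Add(Mul(-82, Rational(1, 67)), Mul(-119, Rational(1, 87)))), -8) = Add(Mul(-420, Add(Rational(-82, 67), Rational(-119, 87))), -8) = Add(Mul(-420, Rational(-15107, 5829)), -8) = Add(Rational(2114980, 1943), -8) = Rational(2099436, 1943)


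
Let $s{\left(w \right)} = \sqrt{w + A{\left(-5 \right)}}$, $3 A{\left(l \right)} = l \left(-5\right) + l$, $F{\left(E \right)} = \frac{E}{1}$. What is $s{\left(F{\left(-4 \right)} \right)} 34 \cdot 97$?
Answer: $\frac{6596 \sqrt{6}}{3} \approx 5385.6$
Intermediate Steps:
$F{\left(E \right)} = E$ ($F{\left(E \right)} = E 1 = E$)
$A{\left(l \right)} = - \frac{4 l}{3}$ ($A{\left(l \right)} = \frac{l \left(-5\right) + l}{3} = \frac{- 5 l + l}{3} = \frac{\left(-4\right) l}{3} = - \frac{4 l}{3}$)
$s{\left(w \right)} = \sqrt{\frac{20}{3} + w}$ ($s{\left(w \right)} = \sqrt{w - - \frac{20}{3}} = \sqrt{w + \frac{20}{3}} = \sqrt{\frac{20}{3} + w}$)
$s{\left(F{\left(-4 \right)} \right)} 34 \cdot 97 = \frac{\sqrt{60 + 9 \left(-4\right)}}{3} \cdot 34 \cdot 97 = \frac{\sqrt{60 - 36}}{3} \cdot 34 \cdot 97 = \frac{\sqrt{24}}{3} \cdot 34 \cdot 97 = \frac{2 \sqrt{6}}{3} \cdot 34 \cdot 97 = \frac{68 \sqrt{6}}{3} \cdot 97 = \frac{6596 \sqrt{6}}{3}$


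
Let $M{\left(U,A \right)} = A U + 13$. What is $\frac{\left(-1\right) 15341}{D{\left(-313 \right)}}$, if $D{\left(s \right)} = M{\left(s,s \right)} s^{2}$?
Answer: $- \frac{15341}{9599198558} \approx -1.5982 \cdot 10^{-6}$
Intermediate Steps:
$M{\left(U,A \right)} = 13 + A U$
$D{\left(s \right)} = s^{2} \left(13 + s^{2}\right)$ ($D{\left(s \right)} = \left(13 + s s\right) s^{2} = \left(13 + s^{2}\right) s^{2} = s^{2} \left(13 + s^{2}\right)$)
$\frac{\left(-1\right) 15341}{D{\left(-313 \right)}} = \frac{\left(-1\right) 15341}{\left(-313\right)^{2} \left(13 + \left(-313\right)^{2}\right)} = - \frac{15341}{97969 \left(13 + 97969\right)} = - \frac{15341}{97969 \cdot 97982} = - \frac{15341}{9599198558}$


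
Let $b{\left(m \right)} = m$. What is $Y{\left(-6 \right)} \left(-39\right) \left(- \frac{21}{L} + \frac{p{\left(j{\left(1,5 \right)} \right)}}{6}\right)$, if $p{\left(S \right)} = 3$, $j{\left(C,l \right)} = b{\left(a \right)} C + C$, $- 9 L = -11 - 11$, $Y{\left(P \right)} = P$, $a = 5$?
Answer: $- \frac{20826}{11} \approx -1893.3$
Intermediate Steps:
$L = \frac{22}{9}$ ($L = - \frac{-11 - 11}{9} = \left(- \frac{1}{9}\right) \left(-22\right) = \frac{22}{9} \approx 2.4444$)
$j{\left(C,l \right)} = 6 C$ ($j{\left(C,l \right)} = 5 C + C = 6 C$)
$Y{\left(-6 \right)} \left(-39\right) \left(- \frac{21}{L} + \frac{p{\left(j{\left(1,5 \right)} \right)}}{6}\right) = \left(-6\right) \left(-39\right) \left(- \frac{21}{\frac{22}{9}} + \frac{3}{6}\right) = 234 \left(\left(-21\right) \frac{9}{22} + 3 \cdot \frac{1}{6}\right) = 234 \left(- \frac{189}{22} + \frac{1}{2}\right) = 234 \left(- \frac{89}{11}\right) = - \frac{20826}{11}$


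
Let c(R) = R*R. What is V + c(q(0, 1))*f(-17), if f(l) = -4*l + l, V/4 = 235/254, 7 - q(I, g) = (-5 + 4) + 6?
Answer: 26378/127 ≈ 207.70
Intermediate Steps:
q(I, g) = 2 (q(I, g) = 7 - ((-5 + 4) + 6) = 7 - (-1 + 6) = 7 - 1*5 = 7 - 5 = 2)
c(R) = R²
V = 470/127 (V = 4*(235/254) = 470/127 ≈ 3.7008)
f(l) = -3*l
V + c(q(0, 1))*f(-17) = 470/127 + 2²*(-3*(-17)) = 470/127 + 4*51 = 470/127 + 204 = 26378/127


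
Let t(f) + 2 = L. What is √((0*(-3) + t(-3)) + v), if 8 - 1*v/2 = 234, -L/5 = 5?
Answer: I*√479 ≈ 21.886*I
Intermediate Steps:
L = -25 (L = -5*5 = -25)
t(f) = -27 (t(f) = -2 - 25 = -27)
v = -452 (v = 16 - 2*234 = 16 - 468 = -452)
√((0*(-3) + t(-3)) + v) = √((0*(-3) - 27) - 452) = √((0 - 27) - 452) = √(-27 - 452) = √(-479) = I*√479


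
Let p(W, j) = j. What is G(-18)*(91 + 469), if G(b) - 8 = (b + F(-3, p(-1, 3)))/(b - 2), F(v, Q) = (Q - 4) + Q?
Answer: 4928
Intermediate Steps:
F(v, Q) = -4 + 2*Q (F(v, Q) = (-4 + Q) + Q = -4 + 2*Q)
G(b) = 8 + (2 + b)/(-2 + b) (G(b) = 8 + (b + (-4 + 2*3))/(b - 2) = 8 + (b + (-4 + 6))/(-2 + b) = 8 + (b + 2)/(-2 + b) = 8 + (2 + b)/(-2 + b))
G(-18)*(91 + 469) = ((-14 + 9*(-18))/(-2 - 18))*(91 + 469) = ((-14 - 162)/(-20))*560 = -1/20*(-176)*560 = (44/5)*560 = 4928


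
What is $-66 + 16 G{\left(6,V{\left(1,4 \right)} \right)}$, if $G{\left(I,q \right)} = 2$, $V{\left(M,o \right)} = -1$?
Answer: $-34$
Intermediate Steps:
$-66 + 16 G{\left(6,V{\left(1,4 \right)} \right)} = -66 + 16 \cdot 2 = -66 + 32 = -34$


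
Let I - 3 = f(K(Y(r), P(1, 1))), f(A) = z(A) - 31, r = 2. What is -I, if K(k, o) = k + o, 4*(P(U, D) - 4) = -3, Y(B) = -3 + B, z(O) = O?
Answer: 103/4 ≈ 25.750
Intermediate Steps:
P(U, D) = 13/4 (P(U, D) = 4 + (¼)*(-3) = 4 - ¾ = 13/4)
f(A) = -31 + A (f(A) = A - 31 = -31 + A)
I = -103/4 (I = 3 + (-31 + ((-3 + 2) + 13/4)) = 3 + (-31 + (-1 + 13/4)) = 3 + (-31 + 9/4) = 3 - 115/4 = -103/4 ≈ -25.750)
-I = -1*(-103/4) = 103/4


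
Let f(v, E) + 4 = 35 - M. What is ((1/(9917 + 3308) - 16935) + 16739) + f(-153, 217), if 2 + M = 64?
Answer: -3002074/13225 ≈ -227.00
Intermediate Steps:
M = 62 (M = -2 + 64 = 62)
f(v, E) = -31 (f(v, E) = -4 + (35 - 1*62) = -4 + (35 - 62) = -4 - 27 = -31)
((1/(9917 + 3308) - 16935) + 16739) + f(-153, 217) = ((1/(9917 + 3308) - 16935) + 16739) - 31 = ((1/13225 - 16935) + 16739) - 31 = (-223965374/13225 + 16739) - 31 = -2592099/13225 - 31 = -3002074/13225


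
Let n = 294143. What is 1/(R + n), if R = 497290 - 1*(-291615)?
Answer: 1/1083048 ≈ 9.2332e-7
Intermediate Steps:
R = 788905 (R = 497290 + 291615 = 788905)
1/(R + n) = 1/(788905 + 294143) = 1/1083048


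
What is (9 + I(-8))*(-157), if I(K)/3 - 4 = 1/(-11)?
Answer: -35796/11 ≈ -3254.2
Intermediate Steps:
I(K) = 129/11 (I(K) = 12 + 3/(-11) = 12 + 3*(-1/11) = 12 - 3/11 = 129/11)
(9 + I(-8))*(-157) = (9 + 129/11)*(-157) = (228/11)*(-157) = -35796/11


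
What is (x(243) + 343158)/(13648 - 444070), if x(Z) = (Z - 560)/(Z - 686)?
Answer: -152019311/190676946 ≈ -0.79726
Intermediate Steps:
x(Z) = (-560 + Z)/(-686 + Z)
(x(243) + 343158)/(13648 - 444070) = ((-560 + 243)/(-686 + 243) + 343158)/(13648 - 444070) = (-317/(-443) + 343158)/(-430422) = (-1/443*(-317) + 343158)*(-1/430422) = (317/443 + 343158)*(-1/430422) = (152019311/443)*(-1/430422) = -152019311/190676946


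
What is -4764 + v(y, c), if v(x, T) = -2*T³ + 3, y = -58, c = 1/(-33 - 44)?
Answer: -2173553611/456533 ≈ -4761.0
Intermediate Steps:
c = -1/77 (c = 1/(-77) = -1/77 ≈ -0.012987)
v(x, T) = 3 - 2*T³
-4764 + v(y, c) = -4764 + (3 - 2*(-1/77)³) = -4764 + (3 - 2*(-1/456533)) = -4764 + (3 + 2/456533) = -4764 + 1369601/456533 = -2173553611/456533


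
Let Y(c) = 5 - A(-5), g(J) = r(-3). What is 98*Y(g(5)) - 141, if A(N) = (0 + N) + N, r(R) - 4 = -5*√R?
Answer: 1329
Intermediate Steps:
r(R) = 4 - 5*√R
g(J) = 4 - 5*I*√3
A(N) = 2*N (A(N) = N + N = 2*N)
Y(c) = 15 (Y(c) = 5 - 2*(-5) = 5 - 1*(-10) = 5 + 10 = 15)
98*Y(g(5)) - 141 = 98*15 - 141 = 1470 - 141 = 1329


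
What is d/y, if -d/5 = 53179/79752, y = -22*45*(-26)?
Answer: -53179/410563296 ≈ -0.00012953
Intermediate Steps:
y = 25740 (y = -990*(-26) = 25740)
d = -265895/79752 ≈ -3.3340
d/y = -265895/79752/25740 = -265895/79752*1/25740 = -53179/410563296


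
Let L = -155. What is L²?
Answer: 24025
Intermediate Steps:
L² = (-155)² = 24025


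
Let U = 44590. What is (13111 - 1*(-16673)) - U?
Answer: -14806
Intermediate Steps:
(13111 - 1*(-16673)) - U = (13111 - 1*(-16673)) - 1*44590 = (13111 + 16673) - 44590 = 29784 - 44590 = -14806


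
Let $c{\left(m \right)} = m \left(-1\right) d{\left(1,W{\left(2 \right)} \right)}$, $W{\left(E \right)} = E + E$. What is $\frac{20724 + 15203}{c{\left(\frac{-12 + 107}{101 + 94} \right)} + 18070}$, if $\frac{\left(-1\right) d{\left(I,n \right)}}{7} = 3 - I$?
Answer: $\frac{1401153}{704996} \approx 1.9875$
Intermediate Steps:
$W{\left(E \right)} = 2 E$
$d{\left(I,n \right)} = -21 + 7 I$ ($d{\left(I,n \right)} = - 7 \left(3 - I\right) = -21 + 7 I$)
$c{\left(m \right)} = 14 m$ ($c{\left(m \right)} = m \left(-1\right) \left(-21 + 7 \cdot 1\right) = - m \left(-21 + 7\right) = - m \left(-14\right) = 14 m$)
$\frac{20724 + 15203}{c{\left(\frac{-12 + 107}{101 + 94} \right)} + 18070} = \frac{20724 + 15203}{14 \frac{-12 + 107}{101 + 94} + 18070} = \frac{35927}{14 \cdot \frac{95}{195} + 18070} = \frac{35927}{14 \cdot 95 \cdot \frac{1}{195} + 18070} = \frac{35927}{14 \cdot \frac{19}{39} + 18070} = \frac{35927}{\frac{266}{39} + 18070} = \frac{35927}{\frac{704996}{39}} = 35927 \cdot \frac{39}{704996} = \frac{1401153}{704996}$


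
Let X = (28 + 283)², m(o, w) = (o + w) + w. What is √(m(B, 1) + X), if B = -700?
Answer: √96023 ≈ 309.88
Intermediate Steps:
m(o, w) = o + 2*w
X = 96721 (X = 311² = 96721)
√(m(B, 1) + X) = √((-700 + 2*1) + 96721) = √((-700 + 2) + 96721) = √(-698 + 96721) = √96023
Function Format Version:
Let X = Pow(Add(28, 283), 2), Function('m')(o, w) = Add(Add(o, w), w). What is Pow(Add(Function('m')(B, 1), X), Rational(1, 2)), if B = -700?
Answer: Pow(96023, Rational(1, 2)) ≈ 309.88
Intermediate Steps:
Function('m')(o, w) = Add(o, Mul(2, w))
X = 96721 (X = Pow(311, 2) = 96721)
Pow(Add(Function('m')(B, 1), X), Rational(1, 2)) = Pow(Add(Add(-700, Mul(2, 1)), 96721), Rational(1, 2)) = Pow(Add(Add(-700, 2), 96721), Rational(1, 2)) = Pow(Add(-698, 96721), Rational(1, 2)) = Pow(96023, Rational(1, 2))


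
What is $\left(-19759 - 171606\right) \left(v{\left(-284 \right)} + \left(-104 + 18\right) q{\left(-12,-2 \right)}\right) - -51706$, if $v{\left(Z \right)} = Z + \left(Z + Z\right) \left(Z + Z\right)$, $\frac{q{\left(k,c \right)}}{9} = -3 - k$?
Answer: $-60351493804$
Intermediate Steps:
$q{\left(k,c \right)} = -27 - 9 k$ ($q{\left(k,c \right)} = 9 \left(-3 - k\right) = -27 - 9 k$)
$v{\left(Z \right)} = Z + 4 Z^{2}$ ($v{\left(Z \right)} = Z + 2 Z 2 Z = Z + 4 Z^{2}$)
$\left(-19759 - 171606\right) \left(v{\left(-284 \right)} + \left(-104 + 18\right) q{\left(-12,-2 \right)}\right) - -51706 = \left(-19759 - 171606\right) \left(- 284 \left(1 + 4 \left(-284\right)\right) + \left(-104 + 18\right) \left(-27 - -108\right)\right) - -51706 = - 191365 \left(- 284 \left(1 - 1136\right) - 86 \left(-27 + 108\right)\right) + 51706 = - 191365 \left(\left(-284\right) \left(-1135\right) - 6966\right) + 51706 = - 191365 \left(322340 - 6966\right) + 51706 = \left(-191365\right) 315374 + 51706 = -60351545510 + 51706 = -60351493804$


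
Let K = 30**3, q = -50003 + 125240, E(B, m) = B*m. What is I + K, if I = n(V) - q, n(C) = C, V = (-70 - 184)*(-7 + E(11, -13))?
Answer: -10137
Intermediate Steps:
V = 38100 (V = (-70 - 184)*(-7 + 11*(-13)) = -254*(-7 - 143) = -254*(-150) = 38100)
q = 75237
I = -37137 (I = 38100 - 1*75237 = 38100 - 75237 = -37137)
K = 27000
I + K = -37137 + 27000 = -10137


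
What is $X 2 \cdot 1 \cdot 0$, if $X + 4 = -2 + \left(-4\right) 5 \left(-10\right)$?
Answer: $0$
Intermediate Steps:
$X = 194$ ($X = -4 - \left(2 - \left(-4\right) 5 \left(-10\right)\right) = -4 - -198 = -4 + \left(-2 + 200\right) = -4 + 198 = 194$)
$X 2 \cdot 1 \cdot 0 = 194 \cdot 2 \cdot 1 \cdot 0 = 194 \cdot 2 \cdot 0 = 194 \cdot 0 = 0$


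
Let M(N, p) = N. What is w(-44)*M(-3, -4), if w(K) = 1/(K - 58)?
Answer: 1/34 ≈ 0.029412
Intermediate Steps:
w(K) = 1/(-58 + K)
w(-44)*M(-3, -4) = -3/(-58 - 44) = -3/(-102) = -1/102*(-3) = 1/34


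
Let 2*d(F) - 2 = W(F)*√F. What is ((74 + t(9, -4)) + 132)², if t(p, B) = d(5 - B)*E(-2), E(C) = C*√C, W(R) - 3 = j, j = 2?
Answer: 41858 - 7004*I*√2 ≈ 41858.0 - 9905.2*I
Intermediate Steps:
W(R) = 5 (W(R) = 3 + 2 = 5)
d(F) = 1 + 5*√F/2 (d(F) = 1 + (5*√F)/2 = 1 + 5*√F/2)
E(C) = C^(3/2)
t(p, B) = -2*I*√2*(1 + 5*√(5 - B)/2) (t(p, B) = (1 + 5*√(5 - B)/2)*(-2)^(3/2) = (1 + 5*√(5 - B)/2)*(-2*I*√2) = -2*I*√2*(1 + 5*√(5 - B)/2))
((74 + t(9, -4)) + 132)² = ((74 + I*√2*(-2 - 5*√(5 - 1*(-4)))) + 132)² = ((74 + I*√2*(-2 - 5*√(5 + 4))) + 132)² = ((74 + I*√2*(-2 - 5*√9)) + 132)² = ((74 + I*√2*(-2 - 5*3)) + 132)² = ((74 + I*√2*(-2 - 15)) + 132)² = ((74 + I*√2*(-17)) + 132)² = ((74 - 17*I*√2) + 132)² = (206 - 17*I*√2)²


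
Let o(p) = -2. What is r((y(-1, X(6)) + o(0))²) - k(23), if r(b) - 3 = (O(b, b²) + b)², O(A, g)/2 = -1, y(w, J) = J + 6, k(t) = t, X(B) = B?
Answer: 9584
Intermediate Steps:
y(w, J) = 6 + J
O(A, g) = -2 (O(A, g) = 2*(-1) = -2)
r(b) = 3 + (-2 + b)²
r((y(-1, X(6)) + o(0))²) - k(23) = (3 + (-2 + ((6 + 6) - 2)²)²) - 1*23 = (3 + (-2 + (12 - 2)²)²) - 23 = (3 + (-2 + 10²)²) - 23 = (3 + (-2 + 100)²) - 23 = (3 + 98²) - 23 = (3 + 9604) - 23 = 9607 - 23 = 9584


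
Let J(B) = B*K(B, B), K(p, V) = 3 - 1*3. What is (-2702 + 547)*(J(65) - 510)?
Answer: 1099050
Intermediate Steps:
K(p, V) = 0 (K(p, V) = 3 - 3 = 0)
J(B) = 0 (J(B) = B*0 = 0)
(-2702 + 547)*(J(65) - 510) = (-2702 + 547)*(0 - 510) = -2155*(-510) = 1099050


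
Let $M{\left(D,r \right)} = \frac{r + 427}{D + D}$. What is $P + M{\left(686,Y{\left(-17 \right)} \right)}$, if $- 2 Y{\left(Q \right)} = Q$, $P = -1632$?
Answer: $- \frac{4477337}{2744} \approx -1631.7$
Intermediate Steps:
$Y{\left(Q \right)} = - \frac{Q}{2}$
$M{\left(D,r \right)} = \frac{427 + r}{2 D}$
$P + M{\left(686,Y{\left(-17 \right)} \right)} = -1632 + \frac{427 - - \frac{17}{2}}{2 \cdot 686} = -1632 + \frac{1}{2} \cdot \frac{1}{686} \left(427 + \frac{17}{2}\right) = -1632 + \frac{1}{2} \cdot \frac{1}{686} \cdot \frac{871}{2} = -1632 + \frac{871}{2744} = - \frac{4477337}{2744}$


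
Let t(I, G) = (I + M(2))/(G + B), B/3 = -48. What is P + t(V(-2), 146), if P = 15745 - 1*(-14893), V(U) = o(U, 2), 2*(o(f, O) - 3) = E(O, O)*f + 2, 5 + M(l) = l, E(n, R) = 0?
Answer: 61277/2 ≈ 30639.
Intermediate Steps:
B = -144 (B = 3*(-48) = -144)
M(l) = -5 + l
o(f, O) = 4 (o(f, O) = 3 + (0*f + 2)/2 = 3 + (0 + 2)/2 = 3 + (½)*2 = 3 + 1 = 4)
V(U) = 4
t(I, G) = (-3 + I)/(-144 + G) (t(I, G) = (I + (-5 + 2))/(G - 144) = (I - 3)/(-144 + G) = (-3 + I)/(-144 + G))
P = 30638 (P = 15745 + 14893 = 30638)
P + t(V(-2), 146) = 30638 + (-3 + 4)/(-144 + 146) = 30638 + 1/2 = 30638 + (½)*1 = 30638 + ½ = 61277/2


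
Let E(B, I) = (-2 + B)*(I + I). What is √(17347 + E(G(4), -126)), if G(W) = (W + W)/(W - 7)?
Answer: √18523 ≈ 136.10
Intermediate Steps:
G(W) = 2*W/(-7 + W) (G(W) = (2*W)/(-7 + W) = 2*W/(-7 + W))
E(B, I) = 2*I*(-2 + B) (E(B, I) = (-2 + B)*(2*I) = 2*I*(-2 + B))
√(17347 + E(G(4), -126)) = √(17347 + 2*(-126)*(-2 + 2*4/(-7 + 4))) = √(17347 + 2*(-126)*(-2 + 2*4/(-3))) = √(17347 + 2*(-126)*(-2 + 2*4*(-⅓))) = √(17347 + 2*(-126)*(-2 - 8/3)) = √(17347 + 2*(-126)*(-14/3)) = √(17347 + 1176) = √18523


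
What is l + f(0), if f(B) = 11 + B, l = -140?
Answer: -129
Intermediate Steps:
l + f(0) = -140 + (11 + 0) = -140 + 11 = -129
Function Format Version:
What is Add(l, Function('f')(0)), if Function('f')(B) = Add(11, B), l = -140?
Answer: -129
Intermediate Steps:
Add(l, Function('f')(0)) = Add(-140, Add(11, 0)) = Add(-140, 11) = -129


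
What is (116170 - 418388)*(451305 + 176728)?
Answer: -189802877194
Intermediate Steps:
(116170 - 418388)*(451305 + 176728) = -302218*628033 = -189802877194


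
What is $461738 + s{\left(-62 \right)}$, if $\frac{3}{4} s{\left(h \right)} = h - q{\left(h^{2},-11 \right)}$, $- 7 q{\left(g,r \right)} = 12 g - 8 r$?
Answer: $\frac{9879626}{21} \approx 4.7046 \cdot 10^{5}$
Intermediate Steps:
$q{\left(g,r \right)} = - \frac{12 g}{7} + \frac{8 r}{7}$ ($q{\left(g,r \right)} = - \frac{12 g - 8 r}{7} = - \frac{- 8 r + 12 g}{7} = - \frac{12 g}{7} + \frac{8 r}{7}$)
$s{\left(h \right)} = \frac{352}{21} + \frac{4 h}{3} + \frac{16 h^{2}}{7}$ ($s{\left(h \right)} = \frac{4 \left(h - \left(- \frac{12 h^{2}}{7} + \frac{8}{7} \left(-11\right)\right)\right)}{3} = \frac{4 \left(h - \left(- \frac{12 h^{2}}{7} - \frac{88}{7}\right)\right)}{3} = \frac{4 \left(h - \left(- \frac{88}{7} - \frac{12 h^{2}}{7}\right)\right)}{3} = \frac{4 \left(h + \left(\frac{88}{7} + \frac{12 h^{2}}{7}\right)\right)}{3} = \frac{4 \left(\frac{88}{7} + h + \frac{12 h^{2}}{7}\right)}{3} = \frac{352}{21} + \frac{4 h}{3} + \frac{16 h^{2}}{7}$)
$461738 + s{\left(-62 \right)} = 461738 + \left(\frac{352}{21} + \frac{4}{3} \left(-62\right) + \frac{16 \left(-62\right)^{2}}{7}\right) = 461738 + \left(\frac{352}{21} - \frac{248}{3} + \frac{16}{7} \cdot 3844\right) = 461738 + \left(\frac{352}{21} - \frac{248}{3} + \frac{61504}{7}\right) = 461738 + \frac{183128}{21} = \frac{9879626}{21}$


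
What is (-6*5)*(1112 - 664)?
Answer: -13440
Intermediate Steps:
(-6*5)*(1112 - 664) = -30*448 = -13440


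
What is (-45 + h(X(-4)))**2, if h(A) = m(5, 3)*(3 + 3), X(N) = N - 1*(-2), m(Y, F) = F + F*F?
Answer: 729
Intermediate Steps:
m(Y, F) = F + F**2
X(N) = 2 + N (X(N) = N + 2 = 2 + N)
h(A) = 72 (h(A) = (3*(1 + 3))*(3 + 3) = (3*4)*6 = 12*6 = 72)
(-45 + h(X(-4)))**2 = (-45 + 72)**2 = 27**2 = 729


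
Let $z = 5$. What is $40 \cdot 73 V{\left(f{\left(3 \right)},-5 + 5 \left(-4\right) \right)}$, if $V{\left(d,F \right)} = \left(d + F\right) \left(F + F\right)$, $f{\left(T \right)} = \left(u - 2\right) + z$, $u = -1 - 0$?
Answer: $3358000$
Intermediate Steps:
$u = -1$ ($u = -1 + 0 = -1$)
$f{\left(T \right)} = 2$ ($f{\left(T \right)} = \left(-1 - 2\right) + 5 = -3 + 5 = 2$)
$V{\left(d,F \right)} = 2 F \left(F + d\right)$ ($V{\left(d,F \right)} = \left(F + d\right) 2 F = 2 F \left(F + d\right)$)
$40 \cdot 73 V{\left(f{\left(3 \right)},-5 + 5 \left(-4\right) \right)} = 40 \cdot 73 \cdot 2 \left(-5 + 5 \left(-4\right)\right) \left(\left(-5 + 5 \left(-4\right)\right) + 2\right) = 2920 \cdot 2 \left(-5 - 20\right) \left(\left(-5 - 20\right) + 2\right) = 2920 \cdot 2 \left(-25\right) \left(-25 + 2\right) = 2920 \cdot 2 \left(-25\right) \left(-23\right) = 2920 \cdot 1150 = 3358000$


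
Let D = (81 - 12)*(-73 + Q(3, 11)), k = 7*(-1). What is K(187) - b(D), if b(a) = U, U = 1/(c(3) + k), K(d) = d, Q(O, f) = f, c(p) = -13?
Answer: 3741/20 ≈ 187.05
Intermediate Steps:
k = -7
D = -4278 (D = (81 - 12)*(-73 + 11) = 69*(-62) = -4278)
U = -1/20 (U = 1/(-13 - 7) = 1/(-20) = -1/20 ≈ -0.050000)
b(a) = -1/20
K(187) - b(D) = 187 - 1*(-1/20) = 187 + 1/20 = 3741/20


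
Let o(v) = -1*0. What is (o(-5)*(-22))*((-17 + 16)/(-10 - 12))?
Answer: 0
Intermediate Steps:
o(v) = 0
(o(-5)*(-22))*((-17 + 16)/(-10 - 12)) = (0*(-22))*((-17 + 16)/(-10 - 12)) = 0*(-1/(-22)) = 0*(-1*(-1/22)) = 0*(1/22) = 0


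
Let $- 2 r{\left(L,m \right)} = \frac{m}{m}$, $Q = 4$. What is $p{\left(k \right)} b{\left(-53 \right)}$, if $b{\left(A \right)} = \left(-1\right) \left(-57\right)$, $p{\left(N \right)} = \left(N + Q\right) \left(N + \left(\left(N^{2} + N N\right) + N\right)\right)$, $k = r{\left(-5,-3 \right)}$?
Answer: $- \frac{399}{4} \approx -99.75$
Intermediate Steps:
$r{\left(L,m \right)} = - \frac{1}{2}$ ($r{\left(L,m \right)} = - \frac{m \frac{1}{m}}{2} = \left(- \frac{1}{2}\right) 1 = - \frac{1}{2}$)
$k = - \frac{1}{2} \approx -0.5$
$p{\left(N \right)} = \left(4 + N\right) \left(2 N + 2 N^{2}\right)$ ($p{\left(N \right)} = \left(N + 4\right) \left(N + \left(\left(N^{2} + N N\right) + N\right)\right) = \left(4 + N\right) \left(N + \left(\left(N^{2} + N^{2}\right) + N\right)\right) = \left(4 + N\right) \left(N + \left(2 N^{2} + N\right)\right) = \left(4 + N\right) \left(N + \left(N + 2 N^{2}\right)\right) = \left(4 + N\right) \left(2 N + 2 N^{2}\right)$)
$b{\left(A \right)} = 57$
$p{\left(k \right)} b{\left(-53 \right)} = 2 \left(- \frac{1}{2}\right) \left(4 + \left(- \frac{1}{2}\right)^{2} + 5 \left(- \frac{1}{2}\right)\right) 57 = 2 \left(- \frac{1}{2}\right) \left(4 + \frac{1}{4} - \frac{5}{2}\right) 57 = 2 \left(- \frac{1}{2}\right) \frac{7}{4} \cdot 57 = \left(- \frac{7}{4}\right) 57 = - \frac{399}{4}$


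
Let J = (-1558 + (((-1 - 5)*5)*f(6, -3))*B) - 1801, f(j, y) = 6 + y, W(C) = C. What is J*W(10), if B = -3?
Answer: -30890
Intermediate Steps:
J = -3089 (J = (-1558 + (((-1 - 5)*5)*(6 - 3))*(-3)) - 1801 = (-1558 + (-6*5*3)*(-3)) - 1801 = (-1558 - 30*3*(-3)) - 1801 = (-1558 - 90*(-3)) - 1801 = (-1558 + 270) - 1801 = -1288 - 1801 = -3089)
J*W(10) = -3089*10 = -30890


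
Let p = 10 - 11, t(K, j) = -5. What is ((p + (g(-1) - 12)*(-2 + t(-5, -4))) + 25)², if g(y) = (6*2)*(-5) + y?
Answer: 286225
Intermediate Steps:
g(y) = -60 + y (g(y) = 12*(-5) + y = -60 + y)
p = -1
((p + (g(-1) - 12)*(-2 + t(-5, -4))) + 25)² = ((-1 + ((-60 - 1) - 12)*(-2 - 5)) + 25)² = ((-1 + (-61 - 12)*(-7)) + 25)² = ((-1 - 73*(-7)) + 25)² = ((-1 + 511) + 25)² = (510 + 25)² = 535² = 286225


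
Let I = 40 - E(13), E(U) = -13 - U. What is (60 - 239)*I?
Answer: -11814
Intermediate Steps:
I = 66 (I = 40 - (-13 - 1*13) = 40 - (-13 - 13) = 40 - 1*(-26) = 40 + 26 = 66)
(60 - 239)*I = (60 - 239)*66 = -179*66 = -11814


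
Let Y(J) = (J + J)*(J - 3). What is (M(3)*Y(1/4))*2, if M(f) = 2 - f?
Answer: 11/4 ≈ 2.7500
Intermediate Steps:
Y(J) = 2*J*(-3 + J) (Y(J) = (2*J)*(-3 + J) = 2*J*(-3 + J))
(M(3)*Y(1/4))*2 = ((2 - 1*3)*(2*(-3 + 1/4)/4))*2 = ((2 - 3)*(2*(¼)*(-3 + ¼)))*2 = -2*(-11)/(4*4)*2 = -1*(-11/8)*2 = (11/8)*2 = 11/4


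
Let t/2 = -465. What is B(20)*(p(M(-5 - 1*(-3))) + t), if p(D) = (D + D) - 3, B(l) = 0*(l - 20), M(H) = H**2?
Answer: 0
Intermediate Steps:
t = -930 (t = 2*(-465) = -930)
B(l) = 0 (B(l) = 0*(-20 + l) = 0)
p(D) = -3 + 2*D (p(D) = 2*D - 3 = -3 + 2*D)
B(20)*(p(M(-5 - 1*(-3))) + t) = 0*((-3 + 2*(-5 - 1*(-3))**2) - 930) = 0*((-3 + 2*(-5 + 3)**2) - 930) = 0*((-3 + 2*(-2)**2) - 930) = 0*((-3 + 2*4) - 930) = 0*((-3 + 8) - 930) = 0*(5 - 930) = 0*(-925) = 0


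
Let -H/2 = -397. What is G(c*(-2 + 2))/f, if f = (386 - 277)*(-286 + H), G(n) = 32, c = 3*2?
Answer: 8/13843 ≈ 0.00057791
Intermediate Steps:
H = 794 (H = -2*(-397) = 794)
c = 6
f = 55372 (f = (386 - 277)*(-286 + 794) = 109*508 = 55372)
G(c*(-2 + 2))/f = 32/55372 = 32*(1/55372) = 8/13843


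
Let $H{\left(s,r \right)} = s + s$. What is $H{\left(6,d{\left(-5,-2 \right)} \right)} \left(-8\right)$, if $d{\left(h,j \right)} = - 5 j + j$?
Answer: $-96$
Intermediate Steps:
$d{\left(h,j \right)} = - 4 j$
$H{\left(s,r \right)} = 2 s$
$H{\left(6,d{\left(-5,-2 \right)} \right)} \left(-8\right) = 2 \cdot 6 \left(-8\right) = 12 \left(-8\right) = -96$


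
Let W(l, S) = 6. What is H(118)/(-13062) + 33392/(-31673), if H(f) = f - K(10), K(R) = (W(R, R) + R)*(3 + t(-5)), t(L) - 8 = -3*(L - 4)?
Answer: -30046181/29550909 ≈ -1.0168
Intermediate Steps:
t(L) = 20 - 3*L (t(L) = 8 - 3*(L - 4) = 8 - 3*(-4 + L) = 8 + (12 - 3*L) = 20 - 3*L)
K(R) = 228 + 38*R (K(R) = (6 + R)*(3 + (20 - 3*(-5))) = (6 + R)*(3 + (20 + 15)) = (6 + R)*(3 + 35) = (6 + R)*38 = 228 + 38*R)
H(f) = -608 + f (H(f) = f - (228 + 38*10) = f - (228 + 380) = f - 1*608 = f - 608 = -608 + f)
H(118)/(-13062) + 33392/(-31673) = (-608 + 118)/(-13062) + 33392/(-31673) = -490*(-1/13062) + 33392*(-1/31673) = 35/933 - 33392/31673 = -30046181/29550909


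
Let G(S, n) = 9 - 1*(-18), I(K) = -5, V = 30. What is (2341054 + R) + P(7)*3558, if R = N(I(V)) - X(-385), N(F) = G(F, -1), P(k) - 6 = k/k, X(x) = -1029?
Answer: 2367016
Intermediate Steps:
G(S, n) = 27 (G(S, n) = 9 + 18 = 27)
P(k) = 7 (P(k) = 6 + k/k = 6 + 1 = 7)
N(F) = 27
R = 1056 (R = 27 - 1*(-1029) = 27 + 1029 = 1056)
(2341054 + R) + P(7)*3558 = (2341054 + 1056) + 7*3558 = 2342110 + 24906 = 2367016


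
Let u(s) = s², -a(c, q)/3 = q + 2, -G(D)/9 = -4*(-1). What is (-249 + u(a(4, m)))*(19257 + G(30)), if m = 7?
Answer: 9226080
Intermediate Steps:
G(D) = -36 (G(D) = -(-36)*(-1) = -9*4 = -36)
a(c, q) = -6 - 3*q (a(c, q) = -3*(q + 2) = -3*(2 + q) = -6 - 3*q)
(-249 + u(a(4, m)))*(19257 + G(30)) = (-249 + (-6 - 3*7)²)*(19257 - 36) = (-249 + (-6 - 21)²)*19221 = (-249 + (-27)²)*19221 = (-249 + 729)*19221 = 480*19221 = 9226080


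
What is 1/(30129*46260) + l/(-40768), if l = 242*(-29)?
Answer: 1222682579561/7102639383840 ≈ 0.17214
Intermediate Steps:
l = -7018
1/(30129*46260) + l/(-40768) = 1/(30129*46260) - 7018/(-40768) = (1/30129)*(1/46260) - 7018*(-1/40768) = 1/1393767540 + 3509/20384 = 1222682579561/7102639383840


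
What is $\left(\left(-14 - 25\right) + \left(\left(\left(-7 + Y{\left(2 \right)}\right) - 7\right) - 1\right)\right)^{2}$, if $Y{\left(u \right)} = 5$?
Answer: $2401$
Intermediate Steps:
$\left(\left(-14 - 25\right) + \left(\left(\left(-7 + Y{\left(2 \right)}\right) - 7\right) - 1\right)\right)^{2} = \left(\left(-14 - 25\right) + \left(\left(\left(-7 + 5\right) - 7\right) - 1\right)\right)^{2} = \left(-39 - 10\right)^{2} = \left(-49\right)^{2} = 2401$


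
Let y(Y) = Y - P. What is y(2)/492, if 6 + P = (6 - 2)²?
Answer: -2/123 ≈ -0.016260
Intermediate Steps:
P = 10 (P = -6 + (6 - 2)² = -6 + 4² = -6 + 16 = 10)
y(Y) = -10 + Y (y(Y) = Y - 1*10 = Y - 10 = -10 + Y)
y(2)/492 = (-10 + 2)/492 = -8*1/492 = -2/123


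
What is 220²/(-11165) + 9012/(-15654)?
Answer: -2600826/529627 ≈ -4.9107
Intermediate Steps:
220²/(-11165) + 9012/(-15654) = 48400*(-1/11165) + 9012*(-1/15654) = -880/203 - 1502/2609 = -2600826/529627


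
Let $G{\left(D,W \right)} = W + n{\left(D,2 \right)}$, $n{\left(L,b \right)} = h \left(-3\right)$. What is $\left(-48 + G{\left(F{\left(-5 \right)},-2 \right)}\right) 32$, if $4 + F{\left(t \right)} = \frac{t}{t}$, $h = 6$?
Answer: $-2176$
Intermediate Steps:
$F{\left(t \right)} = -3$ ($F{\left(t \right)} = -4 + \frac{t}{t} = -4 + 1 = -3$)
$n{\left(L,b \right)} = -18$ ($n{\left(L,b \right)} = 6 \left(-3\right) = -18$)
$G{\left(D,W \right)} = -18 + W$ ($G{\left(D,W \right)} = W - 18 = -18 + W$)
$\left(-48 + G{\left(F{\left(-5 \right)},-2 \right)}\right) 32 = \left(-48 - 20\right) 32 = \left(-68\right) 32 = -2176$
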